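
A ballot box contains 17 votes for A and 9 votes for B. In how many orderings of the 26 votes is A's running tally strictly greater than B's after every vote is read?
Strict-lead orderings = 961400

Total orderings of the 26 votes with 17 for A: C(26, 17) = 3124550. By the Bertrand ballot formula (Cycle Lemma / reflection principle), the number of orderings in which A is strictly ahead of B throughout is (p − q)/(p + q) · C(p + q, p) = (17 − 9)/(17 + 9) · 3124550 = 961400.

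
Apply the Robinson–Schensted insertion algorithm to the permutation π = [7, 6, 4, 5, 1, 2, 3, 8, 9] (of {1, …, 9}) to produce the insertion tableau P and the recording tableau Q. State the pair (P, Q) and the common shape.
P = [1, 2, 3, 8, 9] / [4, 5] / [6] / [7];  Q = [1, 4, 7, 8, 9] / [2, 6] / [3] / [5];  common shape = (5, 2, 1, 1)

Row-insert the values π_1, π_2, … into P one at a time, bumping the leftmost entry strictly greater than the inserted value down to the next row. The recording tableau Q records, in position (i, j), the step at which that cell was added to P.
  Insert 7 (step 1): P = [7];  Q = [1]
  Insert 6 (step 2): P = [6] / [7];  Q = [1] / [2]
  Insert 4 (step 3): P = [4] / [6] / [7];  Q = [1] / [2] / [3]
  Insert 5 (step 4): P = [4, 5] / [6] / [7];  Q = [1, 4] / [2] / [3]
  Insert 1 (step 5): P = [1, 5] / [4] / [6] / [7];  Q = [1, 4] / [2] / [3] / [5]
  Insert 2 (step 6): P = [1, 2] / [4, 5] / [6] / [7];  Q = [1, 4] / [2, 6] / [3] / [5]
  Insert 3 (step 7): P = [1, 2, 3] / [4, 5] / [6] / [7];  Q = [1, 4, 7] / [2, 6] / [3] / [5]
  Insert 8 (step 8): P = [1, 2, 3, 8] / [4, 5] / [6] / [7];  Q = [1, 4, 7, 8] / [2, 6] / [3] / [5]
  Insert 9 (step 9): P = [1, 2, 3, 8, 9] / [4, 5] / [6] / [7];  Q = [1, 4, 7, 8, 9] / [2, 6] / [3] / [5]
Final shape: (5, 2, 1, 1).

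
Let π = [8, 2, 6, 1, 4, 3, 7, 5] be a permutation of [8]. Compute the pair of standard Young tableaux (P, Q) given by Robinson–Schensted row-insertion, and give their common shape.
P = [1, 3, 5] / [2, 4, 7] / [6] / [8];  Q = [1, 3, 7] / [2, 5, 8] / [4] / [6];  common shape = (3, 3, 1, 1)

Row-insert the values π_1, π_2, … into P one at a time, bumping the leftmost entry strictly greater than the inserted value down to the next row. The recording tableau Q records, in position (i, j), the step at which that cell was added to P.
  Insert 8 (step 1): P = [8];  Q = [1]
  Insert 2 (step 2): P = [2] / [8];  Q = [1] / [2]
  Insert 6 (step 3): P = [2, 6] / [8];  Q = [1, 3] / [2]
  Insert 1 (step 4): P = [1, 6] / [2] / [8];  Q = [1, 3] / [2] / [4]
  Insert 4 (step 5): P = [1, 4] / [2, 6] / [8];  Q = [1, 3] / [2, 5] / [4]
  Insert 3 (step 6): P = [1, 3] / [2, 4] / [6] / [8];  Q = [1, 3] / [2, 5] / [4] / [6]
  Insert 7 (step 7): P = [1, 3, 7] / [2, 4] / [6] / [8];  Q = [1, 3, 7] / [2, 5] / [4] / [6]
  Insert 5 (step 8): P = [1, 3, 5] / [2, 4, 7] / [6] / [8];  Q = [1, 3, 7] / [2, 5, 8] / [4] / [6]
Final shape: (3, 3, 1, 1).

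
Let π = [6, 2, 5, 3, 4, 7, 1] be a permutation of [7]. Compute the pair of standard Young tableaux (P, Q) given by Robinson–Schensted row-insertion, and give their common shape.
P = [1, 3, 4, 7] / [2] / [5] / [6];  Q = [1, 3, 5, 6] / [2] / [4] / [7];  common shape = (4, 1, 1, 1)

Row-insert the values π_1, π_2, … into P one at a time, bumping the leftmost entry strictly greater than the inserted value down to the next row. The recording tableau Q records, in position (i, j), the step at which that cell was added to P.
  Insert 6 (step 1): P = [6];  Q = [1]
  Insert 2 (step 2): P = [2] / [6];  Q = [1] / [2]
  Insert 5 (step 3): P = [2, 5] / [6];  Q = [1, 3] / [2]
  Insert 3 (step 4): P = [2, 3] / [5] / [6];  Q = [1, 3] / [2] / [4]
  Insert 4 (step 5): P = [2, 3, 4] / [5] / [6];  Q = [1, 3, 5] / [2] / [4]
  Insert 7 (step 6): P = [2, 3, 4, 7] / [5] / [6];  Q = [1, 3, 5, 6] / [2] / [4]
  Insert 1 (step 7): P = [1, 3, 4, 7] / [2] / [5] / [6];  Q = [1, 3, 5, 6] / [2] / [4] / [7]
Final shape: (4, 1, 1, 1).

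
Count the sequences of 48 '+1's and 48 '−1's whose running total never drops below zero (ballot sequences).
C_48 = 131327898242169365477991900

These ballot sequences are counted by the Catalan number C_n = (1/(n + 1)) · C(2n, n). For n = 48: C_48 = (1/49) · C(96, 48) = 6435067013866298908421603100/49 = 131327898242169365477991900.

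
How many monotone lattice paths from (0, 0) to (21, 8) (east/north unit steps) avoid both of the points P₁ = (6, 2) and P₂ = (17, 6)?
Number of paths = 1831848

Inclusion–exclusion. Total paths: C(29, 21) = 4292145. Through P₁: C(8, 6)·C(21, 15) = 1519392. Through P₂: C(23, 17)·C(6, 4) = 1514205. Since P₁ is strictly southwest of P₂, a monotone path through both must visit P₁ then P₂; paths through both = C(8, 6)·C(15, 11)·C(6, 4) = 573300. Avoid both = 4292145 − 1519392 − 1514205 + 573300 = 1831848.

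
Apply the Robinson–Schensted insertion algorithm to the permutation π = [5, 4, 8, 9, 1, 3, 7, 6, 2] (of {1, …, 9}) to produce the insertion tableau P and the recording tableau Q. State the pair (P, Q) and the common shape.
P = [1, 2, 6] / [3, 7, 9] / [4, 8] / [5];  Q = [1, 3, 4] / [2, 6, 7] / [5, 8] / [9];  common shape = (3, 3, 2, 1)

Row-insert the values π_1, π_2, … into P one at a time, bumping the leftmost entry strictly greater than the inserted value down to the next row. The recording tableau Q records, in position (i, j), the step at which that cell was added to P.
  Insert 5 (step 1): P = [5];  Q = [1]
  Insert 4 (step 2): P = [4] / [5];  Q = [1] / [2]
  Insert 8 (step 3): P = [4, 8] / [5];  Q = [1, 3] / [2]
  Insert 9 (step 4): P = [4, 8, 9] / [5];  Q = [1, 3, 4] / [2]
  Insert 1 (step 5): P = [1, 8, 9] / [4] / [5];  Q = [1, 3, 4] / [2] / [5]
  Insert 3 (step 6): P = [1, 3, 9] / [4, 8] / [5];  Q = [1, 3, 4] / [2, 6] / [5]
  Insert 7 (step 7): P = [1, 3, 7] / [4, 8, 9] / [5];  Q = [1, 3, 4] / [2, 6, 7] / [5]
  Insert 6 (step 8): P = [1, 3, 6] / [4, 7, 9] / [5, 8];  Q = [1, 3, 4] / [2, 6, 7] / [5, 8]
  Insert 2 (step 9): P = [1, 2, 6] / [3, 7, 9] / [4, 8] / [5];  Q = [1, 3, 4] / [2, 6, 7] / [5, 8] / [9]
Final shape: (3, 3, 2, 1).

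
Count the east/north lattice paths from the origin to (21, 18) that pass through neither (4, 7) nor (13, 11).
Number of paths = 40728316200

Inclusion–exclusion. Total paths: C(39, 21) = 62359143990. Through P₁: C(11, 4)·C(28, 17) = 7086479400. Through P₂: C(24, 13)·C(15, 8) = 16062686640. Since P₁ is strictly southwest of P₂, a monotone path through both must visit P₁ then P₂; paths through both = C(11, 4)·C(13, 9)·C(15, 8) = 1518338250. Avoid both = 62359143990 − 7086479400 − 16062686640 + 1518338250 = 40728316200.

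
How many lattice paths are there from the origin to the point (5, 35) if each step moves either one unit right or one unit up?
Number of paths = 658008

A monotone lattice path from (0, 0) to (5, 35) consists of 5 east steps and 35 north steps in some order, so it is determined by which 5 of the 40 steps are east. The count is C(40, 5) = 658008.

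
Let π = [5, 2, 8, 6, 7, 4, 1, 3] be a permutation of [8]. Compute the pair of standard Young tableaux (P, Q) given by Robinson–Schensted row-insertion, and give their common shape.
P = [1, 3, 7] / [2, 4] / [5, 6] / [8];  Q = [1, 3, 5] / [2, 4] / [6, 8] / [7];  common shape = (3, 2, 2, 1)

Row-insert the values π_1, π_2, … into P one at a time, bumping the leftmost entry strictly greater than the inserted value down to the next row. The recording tableau Q records, in position (i, j), the step at which that cell was added to P.
  Insert 5 (step 1): P = [5];  Q = [1]
  Insert 2 (step 2): P = [2] / [5];  Q = [1] / [2]
  Insert 8 (step 3): P = [2, 8] / [5];  Q = [1, 3] / [2]
  Insert 6 (step 4): P = [2, 6] / [5, 8];  Q = [1, 3] / [2, 4]
  Insert 7 (step 5): P = [2, 6, 7] / [5, 8];  Q = [1, 3, 5] / [2, 4]
  Insert 4 (step 6): P = [2, 4, 7] / [5, 6] / [8];  Q = [1, 3, 5] / [2, 4] / [6]
  Insert 1 (step 7): P = [1, 4, 7] / [2, 6] / [5] / [8];  Q = [1, 3, 5] / [2, 4] / [6] / [7]
  Insert 3 (step 8): P = [1, 3, 7] / [2, 4] / [5, 6] / [8];  Q = [1, 3, 5] / [2, 4] / [6, 8] / [7]
Final shape: (3, 2, 2, 1).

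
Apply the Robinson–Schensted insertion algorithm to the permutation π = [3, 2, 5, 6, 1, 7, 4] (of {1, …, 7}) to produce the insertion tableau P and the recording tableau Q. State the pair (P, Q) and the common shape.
P = [1, 4, 6, 7] / [2, 5] / [3];  Q = [1, 3, 4, 6] / [2, 7] / [5];  common shape = (4, 2, 1)

Row-insert the values π_1, π_2, … into P one at a time, bumping the leftmost entry strictly greater than the inserted value down to the next row. The recording tableau Q records, in position (i, j), the step at which that cell was added to P.
  Insert 3 (step 1): P = [3];  Q = [1]
  Insert 2 (step 2): P = [2] / [3];  Q = [1] / [2]
  Insert 5 (step 3): P = [2, 5] / [3];  Q = [1, 3] / [2]
  Insert 6 (step 4): P = [2, 5, 6] / [3];  Q = [1, 3, 4] / [2]
  Insert 1 (step 5): P = [1, 5, 6] / [2] / [3];  Q = [1, 3, 4] / [2] / [5]
  Insert 7 (step 6): P = [1, 5, 6, 7] / [2] / [3];  Q = [1, 3, 4, 6] / [2] / [5]
  Insert 4 (step 7): P = [1, 4, 6, 7] / [2, 5] / [3];  Q = [1, 3, 4, 6] / [2, 7] / [5]
Final shape: (4, 2, 1).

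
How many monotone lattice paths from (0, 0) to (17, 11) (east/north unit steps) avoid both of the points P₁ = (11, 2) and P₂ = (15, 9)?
Number of paths = 13393206

Inclusion–exclusion. Total paths: C(28, 17) = 21474180. Through P₁: C(13, 11)·C(15, 6) = 390390. Through P₂: C(24, 15)·C(4, 2) = 7845024. Since P₁ is strictly southwest of P₂, a monotone path through both must visit P₁ then P₂; paths through both = C(13, 11)·C(11, 4)·C(4, 2) = 154440. Avoid both = 21474180 − 390390 − 7845024 + 154440 = 13393206.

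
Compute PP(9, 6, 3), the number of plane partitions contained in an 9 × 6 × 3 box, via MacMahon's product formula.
PP(9, 6, 3) = 2530768240

Evaluate the triple product over i = 1..9, j = 1..6, k = 1..3. The factors are (2/1) · (3/2) · (4/3) · (3/2) · (4/3) · (5/4) · (4/3) · (5/4) · … (162 factors total). The numerators and denominators telescope so the product is an integer; carrying out the multiplication exactly gives PP(9, 6, 3) = 2530768240.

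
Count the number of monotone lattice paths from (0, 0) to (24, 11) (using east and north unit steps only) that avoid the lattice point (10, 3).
Number of paths = 325771680

Total paths from (0, 0) to (24, 11): C(35, 24) = 417225900. Paths through (10, 3): (paths (0, 0) → (10, 3)) × (paths (10, 3) → (24, 11)) = C(13, 10) · C(22, 14) = 286 · 319770 = 91454220. Avoidance count = 417225900 − 91454220 = 325771680.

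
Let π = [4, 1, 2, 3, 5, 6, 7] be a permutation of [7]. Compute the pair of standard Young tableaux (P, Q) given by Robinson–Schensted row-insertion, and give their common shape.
P = [1, 2, 3, 5, 6, 7] / [4];  Q = [1, 3, 4, 5, 6, 7] / [2];  common shape = (6, 1)

Row-insert the values π_1, π_2, … into P one at a time, bumping the leftmost entry strictly greater than the inserted value down to the next row. The recording tableau Q records, in position (i, j), the step at which that cell was added to P.
  Insert 4 (step 1): P = [4];  Q = [1]
  Insert 1 (step 2): P = [1] / [4];  Q = [1] / [2]
  Insert 2 (step 3): P = [1, 2] / [4];  Q = [1, 3] / [2]
  Insert 3 (step 4): P = [1, 2, 3] / [4];  Q = [1, 3, 4] / [2]
  Insert 5 (step 5): P = [1, 2, 3, 5] / [4];  Q = [1, 3, 4, 5] / [2]
  Insert 6 (step 6): P = [1, 2, 3, 5, 6] / [4];  Q = [1, 3, 4, 5, 6] / [2]
  Insert 7 (step 7): P = [1, 2, 3, 5, 6, 7] / [4];  Q = [1, 3, 4, 5, 6, 7] / [2]
Final shape: (6, 1).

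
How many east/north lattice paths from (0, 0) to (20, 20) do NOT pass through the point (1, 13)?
Number of paths = 137837319620

Total paths from (0, 0) to (20, 20): C(40, 20) = 137846528820. Paths through (1, 13): (paths (0, 0) → (1, 13)) × (paths (1, 13) → (20, 20)) = C(14, 1) · C(26, 19) = 14 · 657800 = 9209200. Avoidance count = 137846528820 − 9209200 = 137837319620.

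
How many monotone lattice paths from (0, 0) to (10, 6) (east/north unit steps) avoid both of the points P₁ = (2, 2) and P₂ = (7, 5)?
Number of paths = 3214

Inclusion–exclusion. Total paths: C(16, 10) = 8008. Through P₁: C(4, 2)·C(12, 8) = 2970. Through P₂: C(12, 7)·C(4, 3) = 3168. Since P₁ is strictly southwest of P₂, a monotone path through both must visit P₁ then P₂; paths through both = C(4, 2)·C(8, 5)·C(4, 3) = 1344. Avoid both = 8008 − 2970 − 3168 + 1344 = 3214.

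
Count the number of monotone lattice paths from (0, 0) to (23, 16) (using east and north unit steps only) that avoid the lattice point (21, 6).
Number of paths = 37691724330

Total paths from (0, 0) to (23, 16): C(39, 23) = 37711260990. Paths through (21, 6): (paths (0, 0) → (21, 6)) × (paths (21, 6) → (23, 16)) = C(27, 21) · C(12, 2) = 296010 · 66 = 19536660. Avoidance count = 37711260990 − 19536660 = 37691724330.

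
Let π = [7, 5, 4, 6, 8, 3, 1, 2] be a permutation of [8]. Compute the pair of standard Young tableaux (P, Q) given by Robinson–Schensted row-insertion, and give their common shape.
P = [1, 2, 8] / [3, 6] / [4] / [5] / [7];  Q = [1, 4, 5] / [2, 8] / [3] / [6] / [7];  common shape = (3, 2, 1, 1, 1)

Row-insert the values π_1, π_2, … into P one at a time, bumping the leftmost entry strictly greater than the inserted value down to the next row. The recording tableau Q records, in position (i, j), the step at which that cell was added to P.
  Insert 7 (step 1): P = [7];  Q = [1]
  Insert 5 (step 2): P = [5] / [7];  Q = [1] / [2]
  Insert 4 (step 3): P = [4] / [5] / [7];  Q = [1] / [2] / [3]
  Insert 6 (step 4): P = [4, 6] / [5] / [7];  Q = [1, 4] / [2] / [3]
  Insert 8 (step 5): P = [4, 6, 8] / [5] / [7];  Q = [1, 4, 5] / [2] / [3]
  Insert 3 (step 6): P = [3, 6, 8] / [4] / [5] / [7];  Q = [1, 4, 5] / [2] / [3] / [6]
  Insert 1 (step 7): P = [1, 6, 8] / [3] / [4] / [5] / [7];  Q = [1, 4, 5] / [2] / [3] / [6] / [7]
  Insert 2 (step 8): P = [1, 2, 8] / [3, 6] / [4] / [5] / [7];  Q = [1, 4, 5] / [2, 8] / [3] / [6] / [7]
Final shape: (3, 2, 1, 1, 1).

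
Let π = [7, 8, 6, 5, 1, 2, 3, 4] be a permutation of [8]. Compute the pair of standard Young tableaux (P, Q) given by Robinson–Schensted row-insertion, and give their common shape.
P = [1, 2, 3, 4] / [5, 8] / [6] / [7];  Q = [1, 2, 7, 8] / [3, 6] / [4] / [5];  common shape = (4, 2, 1, 1)

Row-insert the values π_1, π_2, … into P one at a time, bumping the leftmost entry strictly greater than the inserted value down to the next row. The recording tableau Q records, in position (i, j), the step at which that cell was added to P.
  Insert 7 (step 1): P = [7];  Q = [1]
  Insert 8 (step 2): P = [7, 8];  Q = [1, 2]
  Insert 6 (step 3): P = [6, 8] / [7];  Q = [1, 2] / [3]
  Insert 5 (step 4): P = [5, 8] / [6] / [7];  Q = [1, 2] / [3] / [4]
  Insert 1 (step 5): P = [1, 8] / [5] / [6] / [7];  Q = [1, 2] / [3] / [4] / [5]
  Insert 2 (step 6): P = [1, 2] / [5, 8] / [6] / [7];  Q = [1, 2] / [3, 6] / [4] / [5]
  Insert 3 (step 7): P = [1, 2, 3] / [5, 8] / [6] / [7];  Q = [1, 2, 7] / [3, 6] / [4] / [5]
  Insert 4 (step 8): P = [1, 2, 3, 4] / [5, 8] / [6] / [7];  Q = [1, 2, 7, 8] / [3, 6] / [4] / [5]
Final shape: (4, 2, 1, 1).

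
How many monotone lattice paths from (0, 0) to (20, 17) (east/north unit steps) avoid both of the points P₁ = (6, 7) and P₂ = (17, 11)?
Number of paths = 10932778854

Inclusion–exclusion. Total paths: C(37, 20) = 15905368710. Through P₁: C(13, 6)·C(24, 14) = 3365515296. Through P₂: C(28, 17)·C(9, 3) = 1803831120. Since P₁ is strictly southwest of P₂, a monotone path through both must visit P₁ then P₂; paths through both = C(13, 6)·C(15, 11)·C(9, 3) = 196756560. Avoid both = 15905368710 − 3365515296 − 1803831120 + 196756560 = 10932778854.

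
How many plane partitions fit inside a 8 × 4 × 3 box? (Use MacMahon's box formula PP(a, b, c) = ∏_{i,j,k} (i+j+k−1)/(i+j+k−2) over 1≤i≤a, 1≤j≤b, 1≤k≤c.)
PP(8, 4, 3) = 4723719

Evaluate the triple product over i = 1..8, j = 1..4, k = 1..3. The factors are (2/1) · (3/2) · (4/3) · (3/2) · (4/3) · (5/4) · (4/3) · (5/4) · … (96 factors total). The numerators and denominators telescope so the product is an integer; carrying out the multiplication exactly gives PP(8, 4, 3) = 4723719.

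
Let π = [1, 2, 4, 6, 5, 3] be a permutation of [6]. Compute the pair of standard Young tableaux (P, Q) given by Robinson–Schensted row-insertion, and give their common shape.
P = [1, 2, 3, 5] / [4] / [6];  Q = [1, 2, 3, 4] / [5] / [6];  common shape = (4, 1, 1)

Row-insert the values π_1, π_2, … into P one at a time, bumping the leftmost entry strictly greater than the inserted value down to the next row. The recording tableau Q records, in position (i, j), the step at which that cell was added to P.
  Insert 1 (step 1): P = [1];  Q = [1]
  Insert 2 (step 2): P = [1, 2];  Q = [1, 2]
  Insert 4 (step 3): P = [1, 2, 4];  Q = [1, 2, 3]
  Insert 6 (step 4): P = [1, 2, 4, 6];  Q = [1, 2, 3, 4]
  Insert 5 (step 5): P = [1, 2, 4, 5] / [6];  Q = [1, 2, 3, 4] / [5]
  Insert 3 (step 6): P = [1, 2, 3, 5] / [4] / [6];  Q = [1, 2, 3, 4] / [5] / [6]
Final shape: (4, 1, 1).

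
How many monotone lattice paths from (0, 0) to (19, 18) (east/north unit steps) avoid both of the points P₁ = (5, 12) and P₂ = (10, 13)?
Number of paths = 15216695144

Inclusion–exclusion. Total paths: C(37, 19) = 17672631900. Through P₁: C(17, 5)·C(20, 14) = 239846880. Through P₂: C(23, 10)·C(14, 9) = 2290420132. Since P₁ is strictly southwest of P₂, a monotone path through both must visit P₁ then P₂; paths through both = C(17, 5)·C(6, 5)·C(14, 9) = 74330256. Avoid both = 17672631900 − 239846880 − 2290420132 + 74330256 = 15216695144.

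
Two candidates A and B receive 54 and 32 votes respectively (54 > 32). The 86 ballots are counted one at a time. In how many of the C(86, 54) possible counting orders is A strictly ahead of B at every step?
Strict-lead orderings = 102031861477455881948130

Total orderings of the 86 votes with 54 for A: C(86, 54) = 398851822139145720342690. By the Bertrand ballot formula (Cycle Lemma / reflection principle), the number of orderings in which A is strictly ahead of B throughout is (p − q)/(p + q) · C(p + q, p) = (54 − 32)/(54 + 32) · 398851822139145720342690 = 102031861477455881948130.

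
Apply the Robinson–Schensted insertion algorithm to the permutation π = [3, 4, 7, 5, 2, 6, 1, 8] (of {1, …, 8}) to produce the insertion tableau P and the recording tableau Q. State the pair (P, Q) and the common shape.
P = [1, 4, 5, 6, 8] / [2] / [3] / [7];  Q = [1, 2, 3, 6, 8] / [4] / [5] / [7];  common shape = (5, 1, 1, 1)

Row-insert the values π_1, π_2, … into P one at a time, bumping the leftmost entry strictly greater than the inserted value down to the next row. The recording tableau Q records, in position (i, j), the step at which that cell was added to P.
  Insert 3 (step 1): P = [3];  Q = [1]
  Insert 4 (step 2): P = [3, 4];  Q = [1, 2]
  Insert 7 (step 3): P = [3, 4, 7];  Q = [1, 2, 3]
  Insert 5 (step 4): P = [3, 4, 5] / [7];  Q = [1, 2, 3] / [4]
  Insert 2 (step 5): P = [2, 4, 5] / [3] / [7];  Q = [1, 2, 3] / [4] / [5]
  Insert 6 (step 6): P = [2, 4, 5, 6] / [3] / [7];  Q = [1, 2, 3, 6] / [4] / [5]
  Insert 1 (step 7): P = [1, 4, 5, 6] / [2] / [3] / [7];  Q = [1, 2, 3, 6] / [4] / [5] / [7]
  Insert 8 (step 8): P = [1, 4, 5, 6, 8] / [2] / [3] / [7];  Q = [1, 2, 3, 6, 8] / [4] / [5] / [7]
Final shape: (5, 1, 1, 1).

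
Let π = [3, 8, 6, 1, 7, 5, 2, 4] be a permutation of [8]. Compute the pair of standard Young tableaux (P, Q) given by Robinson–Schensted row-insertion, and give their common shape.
P = [1, 2, 4] / [3, 5, 7] / [6] / [8];  Q = [1, 2, 5] / [3, 6, 8] / [4] / [7];  common shape = (3, 3, 1, 1)

Row-insert the values π_1, π_2, … into P one at a time, bumping the leftmost entry strictly greater than the inserted value down to the next row. The recording tableau Q records, in position (i, j), the step at which that cell was added to P.
  Insert 3 (step 1): P = [3];  Q = [1]
  Insert 8 (step 2): P = [3, 8];  Q = [1, 2]
  Insert 6 (step 3): P = [3, 6] / [8];  Q = [1, 2] / [3]
  Insert 1 (step 4): P = [1, 6] / [3] / [8];  Q = [1, 2] / [3] / [4]
  Insert 7 (step 5): P = [1, 6, 7] / [3] / [8];  Q = [1, 2, 5] / [3] / [4]
  Insert 5 (step 6): P = [1, 5, 7] / [3, 6] / [8];  Q = [1, 2, 5] / [3, 6] / [4]
  Insert 2 (step 7): P = [1, 2, 7] / [3, 5] / [6] / [8];  Q = [1, 2, 5] / [3, 6] / [4] / [7]
  Insert 4 (step 8): P = [1, 2, 4] / [3, 5, 7] / [6] / [8];  Q = [1, 2, 5] / [3, 6, 8] / [4] / [7]
Final shape: (3, 3, 1, 1).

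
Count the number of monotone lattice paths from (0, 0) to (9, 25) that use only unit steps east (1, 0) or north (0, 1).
Number of paths = 52451256

A monotone lattice path from (0, 0) to (9, 25) consists of 9 east steps and 25 north steps in some order, so it is determined by which 9 of the 34 steps are east. The count is C(34, 9) = 52451256.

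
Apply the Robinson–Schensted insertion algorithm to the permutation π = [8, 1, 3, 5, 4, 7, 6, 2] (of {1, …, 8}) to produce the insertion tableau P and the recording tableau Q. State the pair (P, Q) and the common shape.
P = [1, 2, 4, 6] / [3, 7] / [5] / [8];  Q = [1, 3, 4, 6] / [2, 7] / [5] / [8];  common shape = (4, 2, 1, 1)

Row-insert the values π_1, π_2, … into P one at a time, bumping the leftmost entry strictly greater than the inserted value down to the next row. The recording tableau Q records, in position (i, j), the step at which that cell was added to P.
  Insert 8 (step 1): P = [8];  Q = [1]
  Insert 1 (step 2): P = [1] / [8];  Q = [1] / [2]
  Insert 3 (step 3): P = [1, 3] / [8];  Q = [1, 3] / [2]
  Insert 5 (step 4): P = [1, 3, 5] / [8];  Q = [1, 3, 4] / [2]
  Insert 4 (step 5): P = [1, 3, 4] / [5] / [8];  Q = [1, 3, 4] / [2] / [5]
  Insert 7 (step 6): P = [1, 3, 4, 7] / [5] / [8];  Q = [1, 3, 4, 6] / [2] / [5]
  Insert 6 (step 7): P = [1, 3, 4, 6] / [5, 7] / [8];  Q = [1, 3, 4, 6] / [2, 7] / [5]
  Insert 2 (step 8): P = [1, 2, 4, 6] / [3, 7] / [5] / [8];  Q = [1, 3, 4, 6] / [2, 7] / [5] / [8]
Final shape: (4, 2, 1, 1).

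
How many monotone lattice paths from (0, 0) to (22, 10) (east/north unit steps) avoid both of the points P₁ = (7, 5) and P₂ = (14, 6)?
Number of paths = 36183192

Inclusion–exclusion. Total paths: C(32, 22) = 64512240. Through P₁: C(12, 7)·C(20, 15) = 12279168. Through P₂: C(20, 14)·C(12, 8) = 19186200. Since P₁ is strictly southwest of P₂, a monotone path through both must visit P₁ then P₂; paths through both = C(12, 7)·C(8, 7)·C(12, 8) = 3136320. Avoid both = 64512240 − 12279168 − 19186200 + 3136320 = 36183192.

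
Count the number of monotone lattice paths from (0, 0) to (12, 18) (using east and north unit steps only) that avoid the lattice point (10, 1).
Number of paths = 86491344

Total paths from (0, 0) to (12, 18): C(30, 12) = 86493225. Paths through (10, 1): (paths (0, 0) → (10, 1)) × (paths (10, 1) → (12, 18)) = C(11, 10) · C(19, 2) = 11 · 171 = 1881. Avoidance count = 86493225 − 1881 = 86491344.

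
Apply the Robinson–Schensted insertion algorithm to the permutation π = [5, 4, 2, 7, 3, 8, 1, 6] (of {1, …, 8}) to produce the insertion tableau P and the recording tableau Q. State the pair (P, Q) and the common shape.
P = [1, 3, 6] / [2, 7, 8] / [4] / [5];  Q = [1, 4, 6] / [2, 5, 8] / [3] / [7];  common shape = (3, 3, 1, 1)

Row-insert the values π_1, π_2, … into P one at a time, bumping the leftmost entry strictly greater than the inserted value down to the next row. The recording tableau Q records, in position (i, j), the step at which that cell was added to P.
  Insert 5 (step 1): P = [5];  Q = [1]
  Insert 4 (step 2): P = [4] / [5];  Q = [1] / [2]
  Insert 2 (step 3): P = [2] / [4] / [5];  Q = [1] / [2] / [3]
  Insert 7 (step 4): P = [2, 7] / [4] / [5];  Q = [1, 4] / [2] / [3]
  Insert 3 (step 5): P = [2, 3] / [4, 7] / [5];  Q = [1, 4] / [2, 5] / [3]
  Insert 8 (step 6): P = [2, 3, 8] / [4, 7] / [5];  Q = [1, 4, 6] / [2, 5] / [3]
  Insert 1 (step 7): P = [1, 3, 8] / [2, 7] / [4] / [5];  Q = [1, 4, 6] / [2, 5] / [3] / [7]
  Insert 6 (step 8): P = [1, 3, 6] / [2, 7, 8] / [4] / [5];  Q = [1, 4, 6] / [2, 5, 8] / [3] / [7]
Final shape: (3, 3, 1, 1).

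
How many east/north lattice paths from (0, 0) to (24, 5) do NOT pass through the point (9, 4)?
Number of paths = 107315

Total paths from (0, 0) to (24, 5): C(29, 24) = 118755. Paths through (9, 4): (paths (0, 0) → (9, 4)) × (paths (9, 4) → (24, 5)) = C(13, 9) · C(16, 15) = 715 · 16 = 11440. Avoidance count = 118755 − 11440 = 107315.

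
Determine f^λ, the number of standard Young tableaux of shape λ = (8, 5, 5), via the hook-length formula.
# SYT of shape (8, 5, 5) = 408408

Hook-length formula: f^λ = n! / Π hook(c), product over all cells c of the Young diagram. For λ = (8, 5, 5), n = 18 boxes. Hook lengths by row (left-to-right, top-to-bottom): [10, 9, 8, 7, 6, 3, 2, 1]; [6, 5, 4, 3, 2]; [5, 4, 3, 2, 1]. Product of hooks = 15676416000. So f^λ = 18! / 15676416000 = 6402373705728000 / 15676416000 = 408408.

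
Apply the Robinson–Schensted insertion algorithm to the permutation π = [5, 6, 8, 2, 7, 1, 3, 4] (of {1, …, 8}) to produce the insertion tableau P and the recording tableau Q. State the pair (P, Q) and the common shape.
P = [1, 3, 4] / [2, 6, 7] / [5, 8];  Q = [1, 2, 3] / [4, 5, 8] / [6, 7];  common shape = (3, 3, 2)

Row-insert the values π_1, π_2, … into P one at a time, bumping the leftmost entry strictly greater than the inserted value down to the next row. The recording tableau Q records, in position (i, j), the step at which that cell was added to P.
  Insert 5 (step 1): P = [5];  Q = [1]
  Insert 6 (step 2): P = [5, 6];  Q = [1, 2]
  Insert 8 (step 3): P = [5, 6, 8];  Q = [1, 2, 3]
  Insert 2 (step 4): P = [2, 6, 8] / [5];  Q = [1, 2, 3] / [4]
  Insert 7 (step 5): P = [2, 6, 7] / [5, 8];  Q = [1, 2, 3] / [4, 5]
  Insert 1 (step 6): P = [1, 6, 7] / [2, 8] / [5];  Q = [1, 2, 3] / [4, 5] / [6]
  Insert 3 (step 7): P = [1, 3, 7] / [2, 6] / [5, 8];  Q = [1, 2, 3] / [4, 5] / [6, 7]
  Insert 4 (step 8): P = [1, 3, 4] / [2, 6, 7] / [5, 8];  Q = [1, 2, 3] / [4, 5, 8] / [6, 7]
Final shape: (3, 3, 2).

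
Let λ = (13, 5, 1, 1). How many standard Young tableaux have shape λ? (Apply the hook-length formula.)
# SYT of shape (13, 5, 1, 1) = 654075

Hook-length formula: f^λ = n! / Π hook(c), product over all cells c of the Young diagram. For λ = (13, 5, 1, 1), n = 20 boxes. Hook lengths by row (left-to-right, top-to-bottom): [16, 13, 12, 11, 10, 8, 7, 6, 5, 4, 3, 2, 1]; [7, 4, 3, 2, 1]; [2]; [1]. Product of hooks = 3719607091200. So f^λ = 20! / 3719607091200 = 2432902008176640000 / 3719607091200 = 654075.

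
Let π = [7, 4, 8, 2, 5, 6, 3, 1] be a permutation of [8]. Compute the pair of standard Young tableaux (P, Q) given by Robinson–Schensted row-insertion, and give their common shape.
P = [1, 3, 6] / [2, 5] / [4, 8] / [7];  Q = [1, 3, 6] / [2, 5] / [4, 7] / [8];  common shape = (3, 2, 2, 1)

Row-insert the values π_1, π_2, … into P one at a time, bumping the leftmost entry strictly greater than the inserted value down to the next row. The recording tableau Q records, in position (i, j), the step at which that cell was added to P.
  Insert 7 (step 1): P = [7];  Q = [1]
  Insert 4 (step 2): P = [4] / [7];  Q = [1] / [2]
  Insert 8 (step 3): P = [4, 8] / [7];  Q = [1, 3] / [2]
  Insert 2 (step 4): P = [2, 8] / [4] / [7];  Q = [1, 3] / [2] / [4]
  Insert 5 (step 5): P = [2, 5] / [4, 8] / [7];  Q = [1, 3] / [2, 5] / [4]
  Insert 6 (step 6): P = [2, 5, 6] / [4, 8] / [7];  Q = [1, 3, 6] / [2, 5] / [4]
  Insert 3 (step 7): P = [2, 3, 6] / [4, 5] / [7, 8];  Q = [1, 3, 6] / [2, 5] / [4, 7]
  Insert 1 (step 8): P = [1, 3, 6] / [2, 5] / [4, 8] / [7];  Q = [1, 3, 6] / [2, 5] / [4, 7] / [8]
Final shape: (3, 2, 2, 1).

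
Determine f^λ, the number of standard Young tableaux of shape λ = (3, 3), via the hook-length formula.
# SYT of shape (3, 3) = 5

Hook-length formula: f^λ = n! / Π hook(c), product over all cells c of the Young diagram. For λ = (3, 3), n = 6 boxes. Hook lengths by row (left-to-right, top-to-bottom): [4, 3, 2]; [3, 2, 1]. Product of hooks = 144. So f^λ = 6! / 144 = 720 / 144 = 5.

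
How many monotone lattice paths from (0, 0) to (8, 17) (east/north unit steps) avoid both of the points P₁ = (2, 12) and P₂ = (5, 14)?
Number of paths = 825173

Inclusion–exclusion. Total paths: C(25, 8) = 1081575. Through P₁: C(14, 2)·C(11, 6) = 42042. Through P₂: C(19, 5)·C(6, 3) = 232560. Since P₁ is strictly southwest of P₂, a monotone path through both must visit P₁ then P₂; paths through both = C(14, 2)·C(5, 3)·C(6, 3) = 18200. Avoid both = 1081575 − 42042 − 232560 + 18200 = 825173.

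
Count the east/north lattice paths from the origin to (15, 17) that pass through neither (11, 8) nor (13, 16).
Number of paths = 318293415

Inclusion–exclusion. Total paths: C(32, 15) = 565722720. Through P₁: C(19, 11)·C(13, 4) = 54041130. Through P₂: C(29, 13)·C(3, 2) = 203591745. Since P₁ is strictly southwest of P₂, a monotone path through both must visit P₁ then P₂; paths through both = C(19, 11)·C(10, 2)·C(3, 2) = 10203570. Avoid both = 565722720 − 54041130 − 203591745 + 10203570 = 318293415.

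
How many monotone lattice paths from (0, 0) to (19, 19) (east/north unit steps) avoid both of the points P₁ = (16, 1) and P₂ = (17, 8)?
Number of paths = 35260888948

Inclusion–exclusion. Total paths: C(38, 19) = 35345263800. Through P₁: C(17, 16)·C(21, 3) = 22610. Through P₂: C(25, 17)·C(13, 2) = 84362850. Since P₁ is strictly southwest of P₂, a monotone path through both must visit P₁ then P₂; paths through both = C(17, 16)·C(8, 1)·C(13, 2) = 10608. Avoid both = 35345263800 − 22610 − 84362850 + 10608 = 35260888948.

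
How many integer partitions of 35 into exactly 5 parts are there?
p(35, 5 parts) = 674

Partitions of n into exactly k parts are in bijection with partitions of n − k into at most k parts (subtract 1 from each part). So p(35, exactly 5) = p(30, parts ≤ 5). Computing via the recurrence p(m, j) = p(m, j−1) + p(m−j, j) gives 674.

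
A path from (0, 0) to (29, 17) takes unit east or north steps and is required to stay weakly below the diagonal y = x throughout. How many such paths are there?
Number of paths = 758201178306

By the reflection principle (André's argument), the number of monotone paths to (29, 17) with n ≤ m that never go above y = x is C(46, 29) − C(46, 30) = 1749695026860 − 991493848554 = 758201178306.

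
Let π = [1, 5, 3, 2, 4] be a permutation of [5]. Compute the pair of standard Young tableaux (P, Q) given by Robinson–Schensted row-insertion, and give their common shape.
P = [1, 2, 4] / [3] / [5];  Q = [1, 2, 5] / [3] / [4];  common shape = (3, 1, 1)

Row-insert the values π_1, π_2, … into P one at a time, bumping the leftmost entry strictly greater than the inserted value down to the next row. The recording tableau Q records, in position (i, j), the step at which that cell was added to P.
  Insert 1 (step 1): P = [1];  Q = [1]
  Insert 5 (step 2): P = [1, 5];  Q = [1, 2]
  Insert 3 (step 3): P = [1, 3] / [5];  Q = [1, 2] / [3]
  Insert 2 (step 4): P = [1, 2] / [3] / [5];  Q = [1, 2] / [3] / [4]
  Insert 4 (step 5): P = [1, 2, 4] / [3] / [5];  Q = [1, 2, 5] / [3] / [4]
Final shape: (3, 1, 1).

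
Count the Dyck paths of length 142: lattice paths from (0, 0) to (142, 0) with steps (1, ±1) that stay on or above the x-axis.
C_71 = 5175569924646105559418940193995065716350

These Dyck paths are counted by the Catalan number C_n = (1/(n + 1)) · C(2n, n). For n = 71: C_71 = (1/72) · C(142, 71) = 372641034574519600278163693967644731577200/72 = 5175569924646105559418940193995065716350.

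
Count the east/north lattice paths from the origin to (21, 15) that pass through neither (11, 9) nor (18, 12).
Number of paths = 2896118380

Inclusion–exclusion. Total paths: C(36, 21) = 5567902560. Through P₁: C(20, 11)·C(16, 10) = 1345023680. Through P₂: C(30, 18)·C(6, 3) = 1729864500. Since P₁ is strictly southwest of P₂, a monotone path through both must visit P₁ then P₂; paths through both = C(20, 11)·C(10, 7)·C(6, 3) = 403104000. Avoid both = 5567902560 − 1345023680 − 1729864500 + 403104000 = 2896118380.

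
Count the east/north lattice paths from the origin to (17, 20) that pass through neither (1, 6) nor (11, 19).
Number of paths = 14561078119

Inclusion–exclusion. Total paths: C(37, 17) = 15905368710. Through P₁: C(7, 1)·C(30, 16) = 1017958725. Through P₂: C(30, 11)·C(7, 6) = 382391100. Since P₁ is strictly southwest of P₂, a monotone path through both must visit P₁ then P₂; paths through both = C(7, 1)·C(23, 10)·C(7, 6) = 56059234. Avoid both = 15905368710 − 1017958725 − 382391100 + 56059234 = 14561078119.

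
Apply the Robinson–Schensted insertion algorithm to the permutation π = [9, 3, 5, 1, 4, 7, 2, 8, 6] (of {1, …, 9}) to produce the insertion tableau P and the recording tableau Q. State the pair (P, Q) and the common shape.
P = [1, 2, 6, 8] / [3, 4, 7] / [5] / [9];  Q = [1, 3, 6, 8] / [2, 5, 9] / [4] / [7];  common shape = (4, 3, 1, 1)

Row-insert the values π_1, π_2, … into P one at a time, bumping the leftmost entry strictly greater than the inserted value down to the next row. The recording tableau Q records, in position (i, j), the step at which that cell was added to P.
  Insert 9 (step 1): P = [9];  Q = [1]
  Insert 3 (step 2): P = [3] / [9];  Q = [1] / [2]
  Insert 5 (step 3): P = [3, 5] / [9];  Q = [1, 3] / [2]
  Insert 1 (step 4): P = [1, 5] / [3] / [9];  Q = [1, 3] / [2] / [4]
  Insert 4 (step 5): P = [1, 4] / [3, 5] / [9];  Q = [1, 3] / [2, 5] / [4]
  Insert 7 (step 6): P = [1, 4, 7] / [3, 5] / [9];  Q = [1, 3, 6] / [2, 5] / [4]
  Insert 2 (step 7): P = [1, 2, 7] / [3, 4] / [5] / [9];  Q = [1, 3, 6] / [2, 5] / [4] / [7]
  Insert 8 (step 8): P = [1, 2, 7, 8] / [3, 4] / [5] / [9];  Q = [1, 3, 6, 8] / [2, 5] / [4] / [7]
  Insert 6 (step 9): P = [1, 2, 6, 8] / [3, 4, 7] / [5] / [9];  Q = [1, 3, 6, 8] / [2, 5, 9] / [4] / [7]
Final shape: (4, 3, 1, 1).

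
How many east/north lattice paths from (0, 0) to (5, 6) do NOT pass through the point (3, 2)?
Number of paths = 312

Total paths from (0, 0) to (5, 6): C(11, 5) = 462. Paths through (3, 2): (paths (0, 0) → (3, 2)) × (paths (3, 2) → (5, 6)) = C(5, 3) · C(6, 2) = 10 · 15 = 150. Avoidance count = 462 − 150 = 312.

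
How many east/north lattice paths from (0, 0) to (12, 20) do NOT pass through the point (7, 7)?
Number of paths = 196387464

Total paths from (0, 0) to (12, 20): C(32, 12) = 225792840. Paths through (7, 7): (paths (0, 0) → (7, 7)) × (paths (7, 7) → (12, 20)) = C(14, 7) · C(18, 5) = 3432 · 8568 = 29405376. Avoidance count = 225792840 − 29405376 = 196387464.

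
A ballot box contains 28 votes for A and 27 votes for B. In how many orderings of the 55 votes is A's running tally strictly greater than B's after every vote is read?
Strict-lead orderings = 69533550916004

Total orderings of the 55 votes with 28 for A: C(55, 28) = 3824345300380220. By the Bertrand ballot formula (Cycle Lemma / reflection principle), the number of orderings in which A is strictly ahead of B throughout is (p − q)/(p + q) · C(p + q, p) = (28 − 27)/(28 + 27) · 3824345300380220 = 69533550916004.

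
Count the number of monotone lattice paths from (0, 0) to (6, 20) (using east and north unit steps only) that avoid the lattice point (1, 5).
Number of paths = 137206

Total paths from (0, 0) to (6, 20): C(26, 6) = 230230. Paths through (1, 5): (paths (0, 0) → (1, 5)) × (paths (1, 5) → (6, 20)) = C(6, 1) · C(20, 5) = 6 · 15504 = 93024. Avoidance count = 230230 − 93024 = 137206.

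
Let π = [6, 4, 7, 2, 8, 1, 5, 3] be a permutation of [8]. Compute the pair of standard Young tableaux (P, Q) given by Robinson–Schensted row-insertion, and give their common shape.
P = [1, 3, 8] / [2, 5] / [4, 7] / [6];  Q = [1, 3, 5] / [2, 7] / [4, 8] / [6];  common shape = (3, 2, 2, 1)

Row-insert the values π_1, π_2, … into P one at a time, bumping the leftmost entry strictly greater than the inserted value down to the next row. The recording tableau Q records, in position (i, j), the step at which that cell was added to P.
  Insert 6 (step 1): P = [6];  Q = [1]
  Insert 4 (step 2): P = [4] / [6];  Q = [1] / [2]
  Insert 7 (step 3): P = [4, 7] / [6];  Q = [1, 3] / [2]
  Insert 2 (step 4): P = [2, 7] / [4] / [6];  Q = [1, 3] / [2] / [4]
  Insert 8 (step 5): P = [2, 7, 8] / [4] / [6];  Q = [1, 3, 5] / [2] / [4]
  Insert 1 (step 6): P = [1, 7, 8] / [2] / [4] / [6];  Q = [1, 3, 5] / [2] / [4] / [6]
  Insert 5 (step 7): P = [1, 5, 8] / [2, 7] / [4] / [6];  Q = [1, 3, 5] / [2, 7] / [4] / [6]
  Insert 3 (step 8): P = [1, 3, 8] / [2, 5] / [4, 7] / [6];  Q = [1, 3, 5] / [2, 7] / [4, 8] / [6]
Final shape: (3, 2, 2, 1).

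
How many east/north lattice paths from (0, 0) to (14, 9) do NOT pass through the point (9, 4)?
Number of paths = 637010

Total paths from (0, 0) to (14, 9): C(23, 14) = 817190. Paths through (9, 4): (paths (0, 0) → (9, 4)) × (paths (9, 4) → (14, 9)) = C(13, 9) · C(10, 5) = 715 · 252 = 180180. Avoidance count = 817190 − 180180 = 637010.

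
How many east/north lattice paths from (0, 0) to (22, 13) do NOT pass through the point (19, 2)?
Number of paths = 1476261360

Total paths from (0, 0) to (22, 13): C(35, 22) = 1476337800. Paths through (19, 2): (paths (0, 0) → (19, 2)) × (paths (19, 2) → (22, 13)) = C(21, 19) · C(14, 3) = 210 · 364 = 76440. Avoidance count = 1476337800 − 76440 = 1476261360.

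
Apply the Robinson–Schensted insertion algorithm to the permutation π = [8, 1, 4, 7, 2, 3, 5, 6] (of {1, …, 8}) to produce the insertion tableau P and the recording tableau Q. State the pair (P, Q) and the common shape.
P = [1, 2, 3, 5, 6] / [4, 7] / [8];  Q = [1, 3, 4, 7, 8] / [2, 6] / [5];  common shape = (5, 2, 1)

Row-insert the values π_1, π_2, … into P one at a time, bumping the leftmost entry strictly greater than the inserted value down to the next row. The recording tableau Q records, in position (i, j), the step at which that cell was added to P.
  Insert 8 (step 1): P = [8];  Q = [1]
  Insert 1 (step 2): P = [1] / [8];  Q = [1] / [2]
  Insert 4 (step 3): P = [1, 4] / [8];  Q = [1, 3] / [2]
  Insert 7 (step 4): P = [1, 4, 7] / [8];  Q = [1, 3, 4] / [2]
  Insert 2 (step 5): P = [1, 2, 7] / [4] / [8];  Q = [1, 3, 4] / [2] / [5]
  Insert 3 (step 6): P = [1, 2, 3] / [4, 7] / [8];  Q = [1, 3, 4] / [2, 6] / [5]
  Insert 5 (step 7): P = [1, 2, 3, 5] / [4, 7] / [8];  Q = [1, 3, 4, 7] / [2, 6] / [5]
  Insert 6 (step 8): P = [1, 2, 3, 5, 6] / [4, 7] / [8];  Q = [1, 3, 4, 7, 8] / [2, 6] / [5]
Final shape: (5, 2, 1).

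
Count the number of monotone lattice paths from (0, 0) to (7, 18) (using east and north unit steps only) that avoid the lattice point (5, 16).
Number of paths = 358606

Total paths from (0, 0) to (7, 18): C(25, 7) = 480700. Paths through (5, 16): (paths (0, 0) → (5, 16)) × (paths (5, 16) → (7, 18)) = C(21, 5) · C(4, 2) = 20349 · 6 = 122094. Avoidance count = 480700 − 122094 = 358606.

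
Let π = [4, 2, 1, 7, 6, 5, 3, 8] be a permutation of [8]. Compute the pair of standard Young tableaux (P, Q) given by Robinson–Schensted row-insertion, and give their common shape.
P = [1, 3, 8] / [2, 5] / [4, 6] / [7];  Q = [1, 4, 8] / [2, 5] / [3, 6] / [7];  common shape = (3, 2, 2, 1)

Row-insert the values π_1, π_2, … into P one at a time, bumping the leftmost entry strictly greater than the inserted value down to the next row. The recording tableau Q records, in position (i, j), the step at which that cell was added to P.
  Insert 4 (step 1): P = [4];  Q = [1]
  Insert 2 (step 2): P = [2] / [4];  Q = [1] / [2]
  Insert 1 (step 3): P = [1] / [2] / [4];  Q = [1] / [2] / [3]
  Insert 7 (step 4): P = [1, 7] / [2] / [4];  Q = [1, 4] / [2] / [3]
  Insert 6 (step 5): P = [1, 6] / [2, 7] / [4];  Q = [1, 4] / [2, 5] / [3]
  Insert 5 (step 6): P = [1, 5] / [2, 6] / [4, 7];  Q = [1, 4] / [2, 5] / [3, 6]
  Insert 3 (step 7): P = [1, 3] / [2, 5] / [4, 6] / [7];  Q = [1, 4] / [2, 5] / [3, 6] / [7]
  Insert 8 (step 8): P = [1, 3, 8] / [2, 5] / [4, 6] / [7];  Q = [1, 4, 8] / [2, 5] / [3, 6] / [7]
Final shape: (3, 2, 2, 1).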